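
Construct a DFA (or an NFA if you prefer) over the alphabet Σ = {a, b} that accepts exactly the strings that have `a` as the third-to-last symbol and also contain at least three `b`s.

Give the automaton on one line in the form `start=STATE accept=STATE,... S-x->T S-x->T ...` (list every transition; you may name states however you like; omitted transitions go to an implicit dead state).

start=q0 accept=q7,q11,q12,q14 q0-a->q0 q0-b->q1 q1-a->q2 q1-b->q3 q2-a->q2 q2-b->q4 q3-a->q5 q3-b->q6 q4-a->q5 q4-b->q7 q5-a->q8 q5-b->q9 q6-a->q10 q6-b->q6 q7-a->q10 q7-b->q6 q8-a->q8 q8-b->q11 q9-a->q12 q9-b->q7 q10-a->q13 q10-b->q9 q11-a->q12 q11-b->q7 q12-a->q13 q12-b->q9 q13-a->q14 q13-b->q11 q14-a->q14 q14-b->q11

Build one automaton per condition and run them in lockstep. One (15 states) tracks the last 3 symbols read; the other (5 states) tracks the count of `b`s, saturating at 4. Each combined state is a pair, one component from each; accept when both components accept. Minimizing collapses redundant product states.
A 15-state machine:
          a    b  
>  q0     q0   q1 
   q1     q2   q3 
   q2     q2   q4 
   q3     q5   q6 
   q4     q5   q7 
   q5     q8   q9 
   q6    q10   q6 
 * q7    q10   q6 
   q8     q8  q11 
   q9    q12   q7 
   q10   q13   q9 
 * q11   q12   q7 
 * q12   q13   q9 
   q13   q14  q11 
 * q14   q14  q11 
(> = start, * = accepting)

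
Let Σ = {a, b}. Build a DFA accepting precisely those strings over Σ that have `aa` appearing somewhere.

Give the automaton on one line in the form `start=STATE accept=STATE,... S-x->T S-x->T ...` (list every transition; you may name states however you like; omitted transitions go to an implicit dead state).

Track how much of `aa` has been matched so far: state q0 is no progress, q2 is the absorbing accept state reached once `aa` has occurred. Intermediate states record partial matches; on a mismatch, fall back to the longest reusable overlap.
A 3-state machine:
        a   b  
>  q0   q1  q0 
   q1   q2  q0 
 * q2   q2  q2 
(> = start, * = accepting)

start=q0 accept=q2 q0-a->q1 q0-b->q0 q1-a->q2 q1-b->q0 q2-a->q2 q2-b->q2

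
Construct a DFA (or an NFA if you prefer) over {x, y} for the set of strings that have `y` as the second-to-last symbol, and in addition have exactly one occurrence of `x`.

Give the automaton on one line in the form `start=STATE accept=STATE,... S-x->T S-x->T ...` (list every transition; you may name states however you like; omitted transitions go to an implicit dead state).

start=s0 accept=s5,s6 s0-x->s1 s0-y->s2 s1-x->s3 s1-y->s4 s2-x->s5 s2-y->s2 s3-x->s3 s3-y->s3 s4-x->s3 s4-y->s6 s5-x->s3 s5-y->s4 s6-x->s3 s6-y->s6

Run two small machines in parallel and take their product. The first has 7 states tracking the last 2 symbols read; the second has 3 states tracking the count of `x`s, saturating at 2. A product state is a pair (one from each), accepting exactly when both do. After merging equivalent states the machine shrinks.
        x   y  
>  s0   s1  s2 
   s1   s3  s4 
   s2   s5  s2 
   s3   s3  s3 
   s4   s3  s6 
 * s5   s3  s4 
 * s6   s3  s6 
(> = start, * = accepting)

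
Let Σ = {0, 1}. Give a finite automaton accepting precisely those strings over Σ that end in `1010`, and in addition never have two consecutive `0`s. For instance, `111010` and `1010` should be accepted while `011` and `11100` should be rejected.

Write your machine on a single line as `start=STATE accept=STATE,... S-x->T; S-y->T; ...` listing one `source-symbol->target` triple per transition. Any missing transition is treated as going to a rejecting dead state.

Handle the two conditions separately and then intersect. One (5 states) tracks how much of the suffix `1010` has currently been matched; the other (3 states) tracks partial matches of the forbidden pattern `00`. Each combined state is a pair, one component from each; accept when both components accept. After merging equivalent states the machine shrinks.
With 7 states:
       0  1 
>  A   B  C 
   B   D  C 
   C   E  C 
   D   D  D 
   E   D  F 
   F   G  C 
 * G   D  F 
(> = start, * = accepting)

start=A; accept=G; A-0->B; A-1->C; B-0->D; B-1->C; C-0->E; C-1->C; D-0->D; D-1->D; E-0->D; E-1->F; F-0->G; F-1->C; G-0->D; G-1->F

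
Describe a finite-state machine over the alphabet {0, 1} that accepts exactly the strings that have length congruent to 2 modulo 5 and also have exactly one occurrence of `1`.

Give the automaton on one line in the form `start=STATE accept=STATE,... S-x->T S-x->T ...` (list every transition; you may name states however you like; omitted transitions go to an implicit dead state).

start=A accept=E A-0->B A-1->C B-0->D B-1->E C-0->E C-1->F D-0->G D-1->H E-0->H E-1->I F-0->I F-1->I G-0->J G-1->K H-0->K H-1->L I-0->L I-1->L J-0->A J-1->M K-0->M K-1->N L-0->N L-1->N M-0->C M-1->O N-0->O N-1->O O-0->F O-1->F

Run two small machines in parallel and take their product. The first has 5 states tracking the input length modulo 5; the second has 3 states tracking the count of `1`s, saturating at 2. A product state is a pair (one from each), accepting exactly when both do.
       0  1 
>  A   B  C 
   B   D  E 
   C   E  F 
   D   G  H 
 * E   H  I 
   F   I  I 
   G   J  K 
   H   K  L 
   I   L  L 
   J   A  M 
   K   M  N 
   L   N  N 
   M   C  O 
   N   O  O 
   O   F  F 
(> = start, * = accepting)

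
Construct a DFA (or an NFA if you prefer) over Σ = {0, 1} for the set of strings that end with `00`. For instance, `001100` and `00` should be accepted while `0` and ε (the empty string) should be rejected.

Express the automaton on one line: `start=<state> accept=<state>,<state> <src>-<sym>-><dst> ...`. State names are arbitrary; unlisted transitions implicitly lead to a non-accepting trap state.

start=A accept=C A-0->B A-1->A B-0->C B-1->A C-0->C C-1->A

Let each state record the length of the longest suffix of the input read so far that is also a prefix of `00`. B means the last symbol is `0`; C means the last 2 symbols are `00`. Accept only at C, where the string currently ends in `00`.
       0  1 
>  A   B  A 
   B   C  A 
 * C   C  A 
(> = start, * = accepting)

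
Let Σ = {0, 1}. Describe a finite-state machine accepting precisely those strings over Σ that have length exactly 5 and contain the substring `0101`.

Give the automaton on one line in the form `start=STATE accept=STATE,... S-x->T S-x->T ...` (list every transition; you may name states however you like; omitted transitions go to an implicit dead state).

start=q0 accept=q10 q0-0->q1 q0-1->q2 q1-0->q3 q1-1->q4 q2-0->q3 q2-1->q5 q3-0->q5 q3-1->q6 q4-0->q7 q4-1->q5 q5-0->q5 q5-1->q5 q6-0->q8 q6-1->q5 q7-0->q5 q7-1->q9 q8-0->q5 q8-1->q10 q9-0->q10 q9-1->q10 q10-0->q5 q10-1->q5

Build one automaton per condition and run them in lockstep. The first has 7 states tracking the input length, saturating at 6; the second has 5 states tracking whether and how much of `0101` has been seen. A product state is a pair (one from each), accepting exactly when both do. After merging equivalent states the machine shrinks.
An 11-state machine:
          0    1  
>  q0     q1   q2 
   q1     q3   q4 
   q2     q3   q5 
   q3     q5   q6 
   q4     q7   q5 
   q5     q5   q5 
   q6     q8   q5 
   q7     q5   q9 
   q8     q5  q10 
   q9    q10  q10 
 * q10    q5   q5 
(> = start, * = accepting)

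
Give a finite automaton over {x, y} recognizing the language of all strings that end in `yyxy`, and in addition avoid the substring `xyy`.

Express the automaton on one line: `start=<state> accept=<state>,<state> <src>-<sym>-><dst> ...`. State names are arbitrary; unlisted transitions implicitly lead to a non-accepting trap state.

start=s0 accept=s8 s0-x->s1 s0-y->s2 s1-x->s1 s1-y->s3 s2-x->s1 s2-y->s4 s3-x->s1 s3-y->s5 s4-x->s6 s4-y->s4 s5-x->s7 s5-y->s5 s6-x->s1 s6-y->s8 s7-x->s9 s7-y->s10 s8-x->s1 s8-y->s5 s9-x->s9 s9-y->s11 s10-x->s9 s10-y->s5 s11-x->s9 s11-y->s5

Run two small machines in parallel and take their product. One (5 states) tracks how much of the suffix `yyxy` has currently been matched; the other (4 states) tracks partial matches of the forbidden pattern `xyy`. Each combined state is a pair, one component from each; accept when both components accept.
With 12 states:
          x    y  
>  s0     s1   s2 
   s1     s1   s3 
   s2     s1   s4 
   s3     s1   s5 
   s4     s6   s4 
   s5     s7   s5 
   s6     s1   s8 
   s7     s9  s10 
 * s8     s1   s5 
   s9     s9  s11 
   s10    s9   s5 
   s11    s9   s5 
(> = start, * = accepting)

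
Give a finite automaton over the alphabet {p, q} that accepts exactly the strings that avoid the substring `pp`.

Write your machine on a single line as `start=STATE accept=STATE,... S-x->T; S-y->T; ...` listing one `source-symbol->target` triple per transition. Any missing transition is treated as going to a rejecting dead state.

start=s0; accept=s0,s1; s0-p->s1; s0-q->s0; s1-p->s2; s1-q->s0; s2-p->s2; s2-q->s2

This is the complement of 'contains `pp`'. Use the same substring-matching states — s0 through s2 holding how much of `pp` has just been matched — but flip the accepting set: everything except the trap s2 accepts.
3 states suffice.
        p   q  
>* s0   s1  s0 
 * s1   s2  s0 
   s2   s2  s2 
(> = start, * = accepting)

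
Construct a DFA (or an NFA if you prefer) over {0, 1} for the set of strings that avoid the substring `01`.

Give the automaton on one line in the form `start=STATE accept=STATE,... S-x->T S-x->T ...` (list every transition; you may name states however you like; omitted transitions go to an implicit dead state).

start=s0 accept=s0,s1 s0-0->s1 s0-1->s0 s1-0->s1 s1-1->s2 s2-0->s2 s2-1->s2

Track partial matches of the forbidden pattern `01`. State s2 is a dead state reached once `01` has occurred; every other state accepts. s0 means no part of `01` is currently matched.
With 3 states:
        0   1  
>* s0   s1  s0 
 * s1   s1  s2 
   s2   s2  s2 
(> = start, * = accepting)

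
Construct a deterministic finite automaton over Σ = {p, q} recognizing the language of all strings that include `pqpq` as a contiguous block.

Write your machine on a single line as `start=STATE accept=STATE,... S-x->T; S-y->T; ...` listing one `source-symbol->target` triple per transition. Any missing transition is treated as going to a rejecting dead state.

start=S0; accept=S4; S0-p->S1; S0-q->S0; S1-p->S1; S1-q->S2; S2-p->S3; S2-q->S0; S3-p->S1; S3-q->S4; S4-p->S4; S4-q->S4

States S0..S3 record the length of the longest prefix of `pqpq` that matches the current input suffix. Reaching S4 means `pqpq` has been seen, and we stay there forever. Accept from S4.
5 states suffice.
        p   q  
>  S0   S1  S0 
   S1   S1  S2 
   S2   S3  S0 
   S3   S1  S4 
 * S4   S4  S4 
(> = start, * = accepting)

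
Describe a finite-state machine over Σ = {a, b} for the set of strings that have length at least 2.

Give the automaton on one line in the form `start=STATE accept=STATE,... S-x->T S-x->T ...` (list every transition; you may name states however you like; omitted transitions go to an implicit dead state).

start=q0 accept=q2,q3 q0-a->q1 q0-b->q1 q1-a->q2 q1-b->q2 q2-a->q3 q2-b->q3 q3-a->q3 q3-b->q3

Count input length up to 3: every symbol moves from q0 toward q3, which means 'more than 2' and absorbs. Accept from {q2, q3}.
4 states suffice.
        a   b  
>  q0   q1  q1 
   q1   q2  q2 
 * q2   q3  q3 
 * q3   q3  q3 
(> = start, * = accepting)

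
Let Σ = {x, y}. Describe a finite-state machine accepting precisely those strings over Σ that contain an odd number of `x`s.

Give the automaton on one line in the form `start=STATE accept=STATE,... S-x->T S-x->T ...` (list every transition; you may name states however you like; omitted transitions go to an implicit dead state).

start=S0 accept=S1 S0-x->S1 S0-y->S0 S1-x->S0 S1-y->S1

Keep the running count of `x`s modulo 2: each `x` advances along the cycle S0 → S1 → S0 while other symbols loop. Accept at S1.
        x   y  
>  S0   S1  S0 
 * S1   S0  S1 
(> = start, * = accepting)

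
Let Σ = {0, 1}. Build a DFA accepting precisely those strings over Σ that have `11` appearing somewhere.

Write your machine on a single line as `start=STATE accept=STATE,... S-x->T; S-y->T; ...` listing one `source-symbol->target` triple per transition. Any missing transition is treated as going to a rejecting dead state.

States s0..s1 record the length of the longest prefix of `11` that matches the current input suffix. Reaching s2 means `11` has been seen, and we stay there forever. Accept from s2.
With 3 states:
        0   1  
>  s0   s0  s1 
   s1   s0  s2 
 * s2   s2  s2 
(> = start, * = accepting)

start=s0; accept=s2; s0-0->s0; s0-1->s1; s1-0->s0; s1-1->s2; s2-0->s2; s2-1->s2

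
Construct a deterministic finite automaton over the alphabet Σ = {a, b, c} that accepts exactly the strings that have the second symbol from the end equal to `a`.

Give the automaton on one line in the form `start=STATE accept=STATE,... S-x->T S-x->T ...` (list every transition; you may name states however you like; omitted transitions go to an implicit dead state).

start=q0 accept=q4,q5,q6 q0-a->q1 q0-b->q2 q0-c->q3 q1-a->q4 q1-b->q5 q1-c->q6 q2-a->q7 q2-b->q8 q2-c->q9 q3-a->q10 q3-b->q11 q3-c->q12 q4-a->q4 q4-b->q5 q4-c->q6 q5-a->q7 q5-b->q8 q5-c->q9 q6-a->q10 q6-b->q11 q6-c->q12 q7-a->q4 q7-b->q5 q7-c->q6 q8-a->q7 q8-b->q8 q8-c->q9 q9-a->q10 q9-b->q11 q9-c->q12 q10-a->q4 q10-b->q5 q10-c->q6 q11-a->q7 q11-b->q8 q11-c->q9 q12-a->q10 q12-b->q11 q12-c->q12

A DFA must remember the last 2 symbols (since which symbol is second-to-last isn't known until the input ends). Use one state per possible window of the last ≤2 symbols; accept from those whose window starts with `a`.
          a    b    c  
>  q0     q1   q2   q3 
   q1     q4   q5   q6 
   q2     q7   q8   q9 
   q3    q10  q11  q12 
 * q4     q4   q5   q6 
 * q5     q7   q8   q9 
 * q6    q10  q11  q12 
   q7     q4   q5   q6 
   q8     q7   q8   q9 
   q9    q10  q11  q12 
   q10    q4   q5   q6 
   q11    q7   q8   q9 
   q12   q10  q11  q12 
(> = start, * = accepting)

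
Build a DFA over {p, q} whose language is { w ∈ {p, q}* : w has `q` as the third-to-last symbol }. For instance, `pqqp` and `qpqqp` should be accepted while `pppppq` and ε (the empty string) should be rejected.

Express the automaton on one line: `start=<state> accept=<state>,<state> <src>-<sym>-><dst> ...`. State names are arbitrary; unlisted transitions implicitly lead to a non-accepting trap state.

start=A accept=L,M,N,O A-p->B A-q->C B-p->D B-q->E C-p->F C-q->G D-p->H D-q->I E-p->J E-q->K F-p->L F-q->M G-p->N G-q->O H-p->H H-q->I I-p->J I-q->K J-p->L J-q->M K-p->N K-q->O L-p->H L-q->I M-p->J M-q->K N-p->L N-q->M O-p->N O-q->O

Because acceptance depends on a position counted from the end, the machine has to buffer the most recent 3 symbols. Make each state the string of the last up-to-3 symbols read; on input `x` shift the window left and append `x`. Accept when the buffered window has length 3 and begins with `q`.
A 15-state machine:
       p  q 
>  A   B  C 
   B   D  E 
   C   F  G 
   D   H  I 
   E   J  K 
   F   L  M 
   G   N  O 
   H   H  I 
   I   J  K 
   J   L  M 
   K   N  O 
 * L   H  I 
 * M   J  K 
 * N   L  M 
 * O   N  O 
(> = start, * = accepting)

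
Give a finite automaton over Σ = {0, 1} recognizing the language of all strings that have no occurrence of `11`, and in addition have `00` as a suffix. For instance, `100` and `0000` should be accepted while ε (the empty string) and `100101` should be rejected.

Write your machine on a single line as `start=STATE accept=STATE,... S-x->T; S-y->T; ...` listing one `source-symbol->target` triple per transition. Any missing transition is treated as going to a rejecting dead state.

start=s0; accept=s3; s0-0->s1; s0-1->s2; s1-0->s3; s1-1->s2; s2-0->s1; s2-1->s4; s3-0->s3; s3-1->s2; s4-0->s5; s4-1->s4; s5-0->s6; s5-1->s4; s6-0->s6; s6-1->s4

Handle the two conditions separately and then intersect. One (3 states) tracks partial matches of the forbidden pattern `11`; the other (3 states) tracks how much of the suffix `00` has currently been matched. Each combined state is a pair, one component from each; accept when both components accept.
With 7 states:
        0   1  
>  s0   s1  s2 
   s1   s3  s2 
   s2   s1  s4 
 * s3   s3  s2 
   s4   s5  s4 
   s5   s6  s4 
   s6   s6  s4 
(> = start, * = accepting)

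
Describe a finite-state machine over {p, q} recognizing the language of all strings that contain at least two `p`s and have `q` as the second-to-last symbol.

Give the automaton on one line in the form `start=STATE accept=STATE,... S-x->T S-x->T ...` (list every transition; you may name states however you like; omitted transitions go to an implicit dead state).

start=A accept=F,G A-p->B A-q->A B-p->C B-q->D C-p->C C-q->E D-p->F D-q->D E-p->F E-q->G F-p->C F-q->E G-p->F G-q->G

Build one automaton per condition and run them in lockstep. One (4 states) tracks the count of `p`s, saturating at 3; the other (7 states) tracks the last 2 symbols read. Each combined state is a pair, one component from each; accept when both components accept. Equivalent product states are then merged.
7 states suffice.
       p  q 
>  A   B  A 
   B   C  D 
   C   C  E 
   D   F  D 
   E   F  G 
 * F   C  E 
 * G   F  G 
(> = start, * = accepting)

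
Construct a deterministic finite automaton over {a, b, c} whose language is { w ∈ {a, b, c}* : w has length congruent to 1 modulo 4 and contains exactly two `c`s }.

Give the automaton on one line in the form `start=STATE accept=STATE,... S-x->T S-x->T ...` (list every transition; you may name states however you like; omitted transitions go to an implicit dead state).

Handle the two conditions separately and then intersect. One (4 states) tracks the input length modulo 4; the other (4 states) tracks the count of `c`s, saturating at 3. Each combined state is a pair, one component from each; accept when both components accept.
A 16-state machine:
          a    b    c  
>  s0     s1   s1   s2 
   s1     s3   s3   s4 
   s2     s4   s4   s5 
   s3     s6   s6   s7 
   s4     s7   s7   s8 
   s5     s8   s8   s9 
   s6     s0   s0  s10 
   s7    s10  s10  s11 
   s8    s11  s11  s12 
   s9    s12  s12  s12 
   s10    s2   s2  s13 
   s11   s13  s13  s14 
   s12   s14  s14  s14 
 * s13    s5   s5  s15 
   s14   s15  s15  s15 
   s15    s9   s9   s9 
(> = start, * = accepting)

start=s0 accept=s13 s0-a->s1 s0-b->s1 s0-c->s2 s1-a->s3 s1-b->s3 s1-c->s4 s2-a->s4 s2-b->s4 s2-c->s5 s3-a->s6 s3-b->s6 s3-c->s7 s4-a->s7 s4-b->s7 s4-c->s8 s5-a->s8 s5-b->s8 s5-c->s9 s6-a->s0 s6-b->s0 s6-c->s10 s7-a->s10 s7-b->s10 s7-c->s11 s8-a->s11 s8-b->s11 s8-c->s12 s9-a->s12 s9-b->s12 s9-c->s12 s10-a->s2 s10-b->s2 s10-c->s13 s11-a->s13 s11-b->s13 s11-c->s14 s12-a->s14 s12-b->s14 s12-c->s14 s13-a->s5 s13-b->s5 s13-c->s15 s14-a->s15 s14-b->s15 s14-c->s15 s15-a->s9 s15-b->s9 s15-c->s9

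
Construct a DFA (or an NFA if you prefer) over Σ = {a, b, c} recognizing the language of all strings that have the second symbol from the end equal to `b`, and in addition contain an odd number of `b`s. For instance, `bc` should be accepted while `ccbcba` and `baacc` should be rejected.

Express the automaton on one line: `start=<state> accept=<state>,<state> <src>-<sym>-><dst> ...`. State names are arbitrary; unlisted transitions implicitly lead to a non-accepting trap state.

start=s0 accept=s2,s5 s0-a->s0 s0-b->s1 s0-c->s0 s1-a->s2 s1-b->s3 s1-c->s2 s2-a->s4 s2-b->s3 s2-c->s4 s3-a->s0 s3-b->s5 s3-c->s0 s4-a->s4 s4-b->s3 s4-c->s4 s5-a->s2 s5-b->s3 s5-c->s2

Build one automaton per condition and run them in lockstep. The first has 13 states tracking the last 2 symbols read; the second has 2 states tracking the count of `b`s modulo 2. A product state is a pair (one from each), accepting exactly when both do. After merging equivalent states the machine shrinks.
A 6-state machine:
        a   b   c  
>  s0   s0  s1  s0 
   s1   s2  s3  s2 
 * s2   s4  s3  s4 
   s3   s0  s5  s0 
   s4   s4  s3  s4 
 * s5   s2  s3  s2 
(> = start, * = accepting)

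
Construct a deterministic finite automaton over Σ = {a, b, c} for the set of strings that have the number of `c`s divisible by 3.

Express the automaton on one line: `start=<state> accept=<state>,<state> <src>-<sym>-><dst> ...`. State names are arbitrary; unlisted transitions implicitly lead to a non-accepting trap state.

start=S0 accept=S0 S0-a->S0 S0-b->S0 S0-c->S1 S1-a->S1 S1-b->S1 S1-c->S2 S2-a->S2 S2-b->S2 S2-c->S0

The only thing that matters is how many `c`s have appeared, reduced mod 3. Use one state per residue: S0 for 0, …, S2 for 2. Reading `c` moves to the next residue; anything else stays put. S0 is accepting.
With 3 states:
        a   b   c  
>* S0   S0  S0  S1 
   S1   S1  S1  S2 
   S2   S2  S2  S0 
(> = start, * = accepting)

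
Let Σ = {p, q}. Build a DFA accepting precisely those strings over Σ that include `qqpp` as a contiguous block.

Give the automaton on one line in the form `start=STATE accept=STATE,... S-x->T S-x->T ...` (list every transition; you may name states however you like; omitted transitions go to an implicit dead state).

Track how much of `qqpp` has been matched so far: state S0 is no progress, S4 is the absorbing accept state reached once `qqpp` has occurred. Intermediate states record partial matches; on a mismatch, fall back to the longest reusable overlap.
A 5-state machine:
        p   q  
>  S0   S0  S1 
   S1   S0  S2 
   S2   S3  S2 
   S3   S4  S1 
 * S4   S4  S4 
(> = start, * = accepting)

start=S0 accept=S4 S0-p->S0 S0-q->S1 S1-p->S0 S1-q->S2 S2-p->S3 S2-q->S2 S3-p->S4 S3-q->S1 S4-p->S4 S4-q->S4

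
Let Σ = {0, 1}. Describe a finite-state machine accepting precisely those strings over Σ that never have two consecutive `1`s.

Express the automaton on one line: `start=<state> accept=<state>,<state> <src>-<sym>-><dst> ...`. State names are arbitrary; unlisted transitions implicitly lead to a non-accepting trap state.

Track partial matches of the forbidden pattern `11`. State q2 is a dead state reached once `11` has occurred; every other state accepts. q0 means no part of `11` is currently matched.
A 3-state machine:
        0   1  
>* q0   q0  q1 
 * q1   q0  q2 
   q2   q2  q2 
(> = start, * = accepting)

start=q0 accept=q0,q1 q0-0->q0 q0-1->q1 q1-0->q0 q1-1->q2 q2-0->q2 q2-1->q2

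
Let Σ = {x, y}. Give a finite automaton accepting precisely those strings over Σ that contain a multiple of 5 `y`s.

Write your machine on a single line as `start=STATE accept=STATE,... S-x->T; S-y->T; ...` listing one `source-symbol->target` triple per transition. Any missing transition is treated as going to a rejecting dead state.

start=s0; accept=s0; s0-x->s0; s0-y->s1; s1-x->s1; s1-y->s2; s2-x->s2; s2-y->s3; s3-x->s3; s3-y->s4; s4-x->s4; s4-y->s0

The only thing that matters is how many `y`s have appeared, reduced mod 5. Use one state per residue: s0 for 0, …, s4 for 4. Reading `y` moves to the next residue; anything else stays put. s0 is accepting.
A 5-state machine:
        x   y  
>* s0   s0  s1 
   s1   s1  s2 
   s2   s2  s3 
   s3   s3  s4 
   s4   s4  s0 
(> = start, * = accepting)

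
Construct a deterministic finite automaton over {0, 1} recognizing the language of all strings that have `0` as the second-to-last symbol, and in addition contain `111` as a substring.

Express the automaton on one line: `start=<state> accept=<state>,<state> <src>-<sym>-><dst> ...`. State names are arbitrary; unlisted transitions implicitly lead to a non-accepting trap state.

start=S0 accept=S5,S6 S0-0->S0 S0-1->S1 S1-0->S0 S1-1->S2 S2-0->S0 S2-1->S3 S3-0->S4 S3-1->S3 S4-0->S5 S4-1->S6 S5-0->S5 S5-1->S6 S6-0->S4 S6-1->S3

Build one automaton per condition and run them in lockstep. The first has 7 states tracking the last 2 symbols read; the second has 4 states tracking whether and how much of `111` has been seen. A product state is a pair (one from each), accepting exactly when both do. Equivalent product states are then merged.
7 states suffice.
        0   1  
>  S0   S0  S1 
   S1   S0  S2 
   S2   S0  S3 
   S3   S4  S3 
   S4   S5  S6 
 * S5   S5  S6 
 * S6   S4  S3 
(> = start, * = accepting)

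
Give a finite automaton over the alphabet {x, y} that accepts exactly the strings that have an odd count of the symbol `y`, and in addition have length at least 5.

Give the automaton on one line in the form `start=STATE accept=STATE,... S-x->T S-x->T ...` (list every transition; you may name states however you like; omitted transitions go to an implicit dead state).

Build one automaton per condition and run them in lockstep. The first has 2 states tracking the count of `y`s modulo 2; the second has 7 states tracking the input length, saturating at 6. A product state is a pair (one from each), accepting exactly when both do. Equivalent product states are then merged.
With 10 states:
       x  y 
>  A   B  C 
   B   D  E 
   C   E  D 
   D   F  G 
   E   G  F 
   F   H  I 
   G   I  H 
   H   H  J 
   I   J  H 
 * J   J  H 
(> = start, * = accepting)

start=A accept=J A-x->B A-y->C B-x->D B-y->E C-x->E C-y->D D-x->F D-y->G E-x->G E-y->F F-x->H F-y->I G-x->I G-y->H H-x->H H-y->J I-x->J I-y->H J-x->J J-y->H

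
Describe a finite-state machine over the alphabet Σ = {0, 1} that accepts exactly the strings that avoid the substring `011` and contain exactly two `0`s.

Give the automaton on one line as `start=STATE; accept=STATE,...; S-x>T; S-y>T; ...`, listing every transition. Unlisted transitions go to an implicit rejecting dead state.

start=q0; accept=q2,q5; q0-0>q1; q0-1>q0; q1-0>q2; q1-1>q3; q2-0>q4; q2-1>q5; q3-0>q2; q3-1>q4; q4-0>q4; q4-1>q4; q5-0>q4; q5-1>q4

Build one automaton per condition and run them in lockstep. One (4 states) tracks partial matches of the forbidden pattern `011`; the other (4 states) tracks the count of `0`s, saturating at 3. Each combined state is a pair, one component from each; accept when both components accept. Equivalent product states are then merged.
A 6-state machine:
        0   1  
>  q0   q1  q0 
   q1   q2  q3 
 * q2   q4  q5 
   q3   q2  q4 
   q4   q4  q4 
 * q5   q4  q4 
(> = start, * = accepting)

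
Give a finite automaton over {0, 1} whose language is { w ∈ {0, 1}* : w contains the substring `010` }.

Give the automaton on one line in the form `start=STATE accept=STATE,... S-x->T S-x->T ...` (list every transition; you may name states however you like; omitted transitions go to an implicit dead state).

States q0..q2 record the length of the longest prefix of `010` that matches the current input suffix. Reaching q3 means `010` has been seen, and we stay there forever. Accept from q3.
A 4-state machine:
        0   1  
>  q0   q1  q0 
   q1   q1  q2 
   q2   q3  q0 
 * q3   q3  q3 
(> = start, * = accepting)

start=q0 accept=q3 q0-0->q1 q0-1->q0 q1-0->q1 q1-1->q2 q2-0->q3 q2-1->q0 q3-0->q3 q3-1->q3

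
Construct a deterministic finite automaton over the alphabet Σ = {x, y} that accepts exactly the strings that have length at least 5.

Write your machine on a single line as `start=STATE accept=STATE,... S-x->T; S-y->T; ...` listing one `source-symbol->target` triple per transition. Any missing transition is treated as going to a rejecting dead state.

We only need to distinguish lengths 0, 1, …, 5, and '>5'. Chain q0 → q1 → q2 → q3 → q4 → q5 → q6 on every symbol, with q6 looping. Accepting states: {q5, q6}.
7 states suffice.
        x   y  
>  q0   q1  q1 
   q1   q2  q2 
   q2   q3  q3 
   q3   q4  q4 
   q4   q5  q5 
 * q5   q6  q6 
 * q6   q6  q6 
(> = start, * = accepting)

start=q0; accept=q5,q6; q0-x->q1; q0-y->q1; q1-x->q2; q1-y->q2; q2-x->q3; q2-y->q3; q3-x->q4; q3-y->q4; q4-x->q5; q4-y->q5; q5-x->q6; q5-y->q6; q6-x->q6; q6-y->q6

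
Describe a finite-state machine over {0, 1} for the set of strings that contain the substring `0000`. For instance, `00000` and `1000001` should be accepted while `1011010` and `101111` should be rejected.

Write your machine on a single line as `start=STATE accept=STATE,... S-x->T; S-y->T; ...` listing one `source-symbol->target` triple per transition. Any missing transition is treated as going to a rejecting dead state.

start=q0; accept=q4; q0-0->q1; q0-1->q0; q1-0->q2; q1-1->q0; q2-0->q3; q2-1->q0; q3-0->q4; q3-1->q0; q4-0->q4; q4-1->q4

States q0..q3 record the length of the longest prefix of `0000` that matches the current input suffix. Reaching q4 means `0000` has been seen, and we stay there forever. Accept from q4.
A 5-state machine:
        0   1  
>  q0   q1  q0 
   q1   q2  q0 
   q2   q3  q0 
   q3   q4  q0 
 * q4   q4  q4 
(> = start, * = accepting)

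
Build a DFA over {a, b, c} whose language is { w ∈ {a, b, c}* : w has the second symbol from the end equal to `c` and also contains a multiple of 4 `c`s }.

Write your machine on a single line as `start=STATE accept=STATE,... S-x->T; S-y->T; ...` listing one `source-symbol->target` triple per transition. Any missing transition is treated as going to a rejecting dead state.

start=s0; accept=s5,s7; s0-a->s0; s0-b->s0; s0-c->s1; s1-a->s1; s1-b->s1; s1-c->s2; s2-a->s2; s2-b->s2; s2-c->s3; s3-a->s4; s3-b->s4; s3-c->s5; s4-a->s4; s4-b->s4; s4-c->s6; s5-a->s7; s5-b->s7; s5-c->s1; s6-a->s7; s6-b->s7; s6-c->s1; s7-a->s0; s7-b->s0; s7-c->s1

Build one automaton per condition and run them in lockstep. One (13 states) tracks the last 2 symbols read; the other (4 states) tracks the count of `c`s modulo 4. Each combined state is a pair, one component from each; accept when both components accept. Equivalent product states are then merged.
With 8 states:
        a   b   c  
>  s0   s0  s0  s1 
   s1   s1  s1  s2 
   s2   s2  s2  s3 
   s3   s4  s4  s5 
   s4   s4  s4  s6 
 * s5   s7  s7  s1 
   s6   s7  s7  s1 
 * s7   s0  s0  s1 
(> = start, * = accepting)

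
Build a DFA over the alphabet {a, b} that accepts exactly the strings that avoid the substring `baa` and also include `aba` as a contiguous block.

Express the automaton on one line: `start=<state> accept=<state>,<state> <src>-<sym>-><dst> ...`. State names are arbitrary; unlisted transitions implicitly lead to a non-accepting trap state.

start=q0 accept=q5,q7 q0-a->q1 q0-b->q2 q1-a->q1 q1-b->q3 q2-a->q4 q2-b->q2 q3-a->q5 q3-b->q2 q4-a->q6 q4-b->q3 q5-a->q6 q5-b->q7 q6-a->q6 q6-b->q6 q7-a->q5 q7-b->q7

Build one automaton per condition and run them in lockstep. One (4 states) tracks partial matches of the forbidden pattern `baa`; the other (4 states) tracks whether and how much of `aba` has been seen. Each combined state is a pair, one component from each; accept when both components accept. After merging equivalent states the machine shrinks.
8 states suffice.
        a   b  
>  q0   q1  q2 
   q1   q1  q3 
   q2   q4  q2 
   q3   q5  q2 
   q4   q6  q3 
 * q5   q6  q7 
   q6   q6  q6 
 * q7   q5  q7 
(> = start, * = accepting)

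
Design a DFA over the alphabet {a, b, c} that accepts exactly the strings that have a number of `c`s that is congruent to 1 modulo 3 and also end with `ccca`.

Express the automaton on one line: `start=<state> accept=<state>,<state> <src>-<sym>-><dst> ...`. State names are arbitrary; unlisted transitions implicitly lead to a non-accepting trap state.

Build one automaton per condition and run them in lockstep. The first has 3 states tracking the count of `c`s modulo 3; the second has 5 states tracking how much of the suffix `ccca` has currently been matched. A product state is a pair (one from each), accepting exactly when both do.
15 states suffice.
          a    b    c  
>  s0     s0   s0   s1 
   s1     s2   s2   s3 
   s2     s2   s2   s4 
   s3     s5   s5   s6 
   s4     s5   s5   s7 
   s5     s5   s5   s8 
   s6     s9   s0  s10 
   s7     s0   s0  s10 
   s8     s0   s0  s11 
   s9     s0   s0   s1 
   s10   s12   s2  s13 
   s11    s2   s2  s13 
 * s12    s2   s2   s4 
   s13   s14   s5   s6 
   s14    s5   s5   s8 
(> = start, * = accepting)

start=s0 accept=s12 s0-a->s0 s0-b->s0 s0-c->s1 s1-a->s2 s1-b->s2 s1-c->s3 s2-a->s2 s2-b->s2 s2-c->s4 s3-a->s5 s3-b->s5 s3-c->s6 s4-a->s5 s4-b->s5 s4-c->s7 s5-a->s5 s5-b->s5 s5-c->s8 s6-a->s9 s6-b->s0 s6-c->s10 s7-a->s0 s7-b->s0 s7-c->s10 s8-a->s0 s8-b->s0 s8-c->s11 s9-a->s0 s9-b->s0 s9-c->s1 s10-a->s12 s10-b->s2 s10-c->s13 s11-a->s2 s11-b->s2 s11-c->s13 s12-a->s2 s12-b->s2 s12-c->s4 s13-a->s14 s13-b->s5 s13-c->s6 s14-a->s5 s14-b->s5 s14-c->s8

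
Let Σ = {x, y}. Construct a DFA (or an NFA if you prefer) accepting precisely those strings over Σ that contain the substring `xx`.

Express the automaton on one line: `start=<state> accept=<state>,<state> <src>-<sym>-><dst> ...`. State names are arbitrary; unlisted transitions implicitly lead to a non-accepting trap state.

start=S0 accept=S2 S0-x->S1 S0-y->S0 S1-x->S2 S1-y->S0 S2-x->S2 S2-y->S2

States S0..S1 record the length of the longest prefix of `xx` that matches the current input suffix. Reaching S2 means `xx` has been seen, and we stay there forever. Accept from S2.
A 3-state machine:
        x   y  
>  S0   S1  S0 
   S1   S2  S0 
 * S2   S2  S2 
(> = start, * = accepting)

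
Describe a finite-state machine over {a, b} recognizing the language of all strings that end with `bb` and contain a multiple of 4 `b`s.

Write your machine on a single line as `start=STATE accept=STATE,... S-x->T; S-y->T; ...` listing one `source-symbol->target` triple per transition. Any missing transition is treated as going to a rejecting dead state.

Handle the two conditions separately and then intersect. One (3 states) tracks how much of the suffix `bb` has currently been matched; the other (4 states) tracks the count of `b`s modulo 4. Each combined state is a pair, one component from each; accept when both components accept. Equivalent product states are then merged.
A 6-state machine:
        a   b  
>  q0   q0  q1 
   q1   q1  q2 
   q2   q2  q3 
   q3   q4  q5 
   q4   q4  q0 
 * q5   q0  q1 
(> = start, * = accepting)

start=q0; accept=q5; q0-a->q0; q0-b->q1; q1-a->q1; q1-b->q2; q2-a->q2; q2-b->q3; q3-a->q4; q3-b->q5; q4-a->q4; q4-b->q0; q5-a->q0; q5-b->q1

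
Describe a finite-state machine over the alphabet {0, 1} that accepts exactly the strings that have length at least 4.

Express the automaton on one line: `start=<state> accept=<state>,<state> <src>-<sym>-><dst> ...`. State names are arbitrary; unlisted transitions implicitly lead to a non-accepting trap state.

start=q0 accept=q4,q5 q0-0->q1 q0-1->q1 q1-0->q2 q1-1->q2 q2-0->q3 q2-1->q3 q3-0->q4 q3-1->q4 q4-0->q5 q4-1->q5 q5-0->q5 q5-1->q5

We only need to distinguish lengths 0, 1, …, 4, and '>4'. Chain q0 → q1 → q2 → q3 → q4 → q5 on every symbol, with q5 looping. Accepting states: {q4, q5}.
6 states suffice.
        0   1  
>  q0   q1  q1 
   q1   q2  q2 
   q2   q3  q3 
   q3   q4  q4 
 * q4   q5  q5 
 * q5   q5  q5 
(> = start, * = accepting)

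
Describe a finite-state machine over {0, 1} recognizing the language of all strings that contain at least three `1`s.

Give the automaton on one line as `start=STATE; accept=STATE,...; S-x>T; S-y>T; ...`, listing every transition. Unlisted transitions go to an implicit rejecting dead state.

Count `1`s, saturating at 4: states s0 through s3 mean 0 through 3 `1`s seen; s4 means more than 3. Each `1` increments (capped at s4); other symbols loop. Accept from {s3, s4}.
5 states suffice.
        0   1  
>  s0   s0  s1 
   s1   s1  s2 
   s2   s2  s3 
 * s3   s3  s4 
 * s4   s4  s4 
(> = start, * = accepting)

start=s0; accept=s3,s4; s0-0>s0; s0-1>s1; s1-0>s1; s1-1>s2; s2-0>s2; s2-1>s3; s3-0>s3; s3-1>s4; s4-0>s4; s4-1>s4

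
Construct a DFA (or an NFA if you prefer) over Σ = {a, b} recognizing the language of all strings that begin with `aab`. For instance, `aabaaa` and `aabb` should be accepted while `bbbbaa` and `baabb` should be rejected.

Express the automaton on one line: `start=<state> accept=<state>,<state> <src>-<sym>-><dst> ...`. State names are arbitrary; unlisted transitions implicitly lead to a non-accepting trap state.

start=q0 accept=q3 q0-a->q1 q0-b->q4 q1-a->q2 q1-b->q4 q2-a->q4 q2-b->q3 q3-a->q3 q3-b->q3 q4-a->q4 q4-b->q4

Walk along `aab` while the input agrees: from q0 take `a` to q1, and so on. Any deviation drops to the rejecting sink q4. Once q3 is reached the prefix is confirmed and every continuation is accepted.
        a   b  
>  q0   q1  q4 
   q1   q2  q4 
   q2   q4  q3 
 * q3   q3  q3 
   q4   q4  q4 
(> = start, * = accepting)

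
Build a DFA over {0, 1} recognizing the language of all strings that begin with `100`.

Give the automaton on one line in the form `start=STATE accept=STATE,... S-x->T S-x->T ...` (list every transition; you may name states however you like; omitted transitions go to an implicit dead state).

start=q0 accept=q3 q0-0->q4 q0-1->q1 q1-0->q2 q1-1->q4 q2-0->q3 q2-1->q4 q3-0->q3 q3-1->q3 q4-0->q4 q4-1->q4

Check the first 3 symbols one by one: q0 through q2 record how many have matched `100` so far; any wrong symbol goes to the dead state q4. After all 3 match we enter the accepting sink q3.
A 5-state machine:
        0   1  
>  q0   q4  q1 
   q1   q2  q4 
   q2   q3  q4 
 * q3   q3  q3 
   q4   q4  q4 
(> = start, * = accepting)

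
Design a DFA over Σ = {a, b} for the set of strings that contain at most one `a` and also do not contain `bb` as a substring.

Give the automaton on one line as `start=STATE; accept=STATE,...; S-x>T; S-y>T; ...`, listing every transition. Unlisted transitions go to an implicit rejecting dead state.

start=q0; accept=q0,q1,q2,q4; q0-a>q1; q0-b>q2; q1-a>q3; q1-b>q4; q2-a>q1; q2-b>q3; q3-a>q3; q3-b>q3; q4-a>q3; q4-b>q3

Run two small machines in parallel and take their product. The first has 3 states tracking the count of `a`s, saturating at 2; the second has 3 states tracking partial matches of the forbidden pattern `bb`. A product state is a pair (one from each), accepting exactly when both do. Equivalent product states are then merged.
        a   b  
>* q0   q1  q2 
 * q1   q3  q4 
 * q2   q1  q3 
   q3   q3  q3 
 * q4   q3  q3 
(> = start, * = accepting)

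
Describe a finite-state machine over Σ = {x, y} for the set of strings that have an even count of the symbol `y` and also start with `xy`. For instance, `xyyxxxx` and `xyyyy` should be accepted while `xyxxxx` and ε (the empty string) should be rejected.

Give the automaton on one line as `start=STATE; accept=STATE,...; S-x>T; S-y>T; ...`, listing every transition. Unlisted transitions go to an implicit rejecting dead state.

start=q0; accept=q5; q0-x>q1; q0-y>q2; q1-x>q3; q1-y>q4; q2-x>q2; q2-y>q3; q3-x>q3; q3-y>q2; q4-x>q4; q4-y>q5; q5-x>q5; q5-y>q4

Build one automaton per condition and run them in lockstep. The first has 2 states tracking the count of `y`s modulo 2; the second has 4 states tracking whether the input so far still matches the prefix `xy`. A product state is a pair (one from each), accepting exactly when both do.
6 states suffice.
        x   y  
>  q0   q1  q2 
   q1   q3  q4 
   q2   q2  q3 
   q3   q3  q2 
   q4   q4  q5 
 * q5   q5  q4 
(> = start, * = accepting)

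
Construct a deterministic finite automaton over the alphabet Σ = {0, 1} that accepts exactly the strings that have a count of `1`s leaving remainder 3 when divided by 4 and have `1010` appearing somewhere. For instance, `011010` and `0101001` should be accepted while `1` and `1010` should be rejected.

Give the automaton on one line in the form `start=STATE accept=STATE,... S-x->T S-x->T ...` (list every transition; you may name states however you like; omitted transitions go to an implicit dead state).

Handle the two conditions separately and then intersect. The first has 4 states tracking the count of `1`s modulo 4; the second has 5 states tracking whether and how much of `1010` has been seen. A product state is a pair (one from each), accepting exactly when both do.
A 20-state machine:
       0  1 
>  A   A  B 
   B   C  D 
   C   E  F 
   D   G  H 
   E   E  D 
   F   I  H 
   G   J  K 
   H   L  M 
   I   I  N 
   J   J  H 
   K   N  M 
   L   O  P 
   M   Q  B 
 * N   N  R 
   O   O  M 
   P   R  B 
   Q   A  S 
   R   R  T 
   S   T  D 
   T   T  I 
(> = start, * = accepting)

start=A accept=N A-0->A A-1->B B-0->C B-1->D C-0->E C-1->F D-0->G D-1->H E-0->E E-1->D F-0->I F-1->H G-0->J G-1->K H-0->L H-1->M I-0->I I-1->N J-0->J J-1->H K-0->N K-1->M L-0->O L-1->P M-0->Q M-1->B N-0->N N-1->R O-0->O O-1->M P-0->R P-1->B Q-0->A Q-1->S R-0->R R-1->T S-0->T S-1->D T-0->T T-1->I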